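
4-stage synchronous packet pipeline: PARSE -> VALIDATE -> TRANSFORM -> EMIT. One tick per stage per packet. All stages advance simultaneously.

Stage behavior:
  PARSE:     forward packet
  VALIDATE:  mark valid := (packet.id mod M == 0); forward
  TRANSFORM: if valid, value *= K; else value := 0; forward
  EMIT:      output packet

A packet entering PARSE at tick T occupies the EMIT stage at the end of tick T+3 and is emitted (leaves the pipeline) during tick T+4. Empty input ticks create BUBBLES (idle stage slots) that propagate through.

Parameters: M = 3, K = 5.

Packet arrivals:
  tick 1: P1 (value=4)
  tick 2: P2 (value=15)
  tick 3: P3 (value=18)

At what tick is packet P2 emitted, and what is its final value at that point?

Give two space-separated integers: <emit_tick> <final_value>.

Tick 1: [PARSE:P1(v=4,ok=F), VALIDATE:-, TRANSFORM:-, EMIT:-] out:-; in:P1
Tick 2: [PARSE:P2(v=15,ok=F), VALIDATE:P1(v=4,ok=F), TRANSFORM:-, EMIT:-] out:-; in:P2
Tick 3: [PARSE:P3(v=18,ok=F), VALIDATE:P2(v=15,ok=F), TRANSFORM:P1(v=0,ok=F), EMIT:-] out:-; in:P3
Tick 4: [PARSE:-, VALIDATE:P3(v=18,ok=T), TRANSFORM:P2(v=0,ok=F), EMIT:P1(v=0,ok=F)] out:-; in:-
Tick 5: [PARSE:-, VALIDATE:-, TRANSFORM:P3(v=90,ok=T), EMIT:P2(v=0,ok=F)] out:P1(v=0); in:-
Tick 6: [PARSE:-, VALIDATE:-, TRANSFORM:-, EMIT:P3(v=90,ok=T)] out:P2(v=0); in:-
Tick 7: [PARSE:-, VALIDATE:-, TRANSFORM:-, EMIT:-] out:P3(v=90); in:-
P2: arrives tick 2, valid=False (id=2, id%3=2), emit tick 6, final value 0

Answer: 6 0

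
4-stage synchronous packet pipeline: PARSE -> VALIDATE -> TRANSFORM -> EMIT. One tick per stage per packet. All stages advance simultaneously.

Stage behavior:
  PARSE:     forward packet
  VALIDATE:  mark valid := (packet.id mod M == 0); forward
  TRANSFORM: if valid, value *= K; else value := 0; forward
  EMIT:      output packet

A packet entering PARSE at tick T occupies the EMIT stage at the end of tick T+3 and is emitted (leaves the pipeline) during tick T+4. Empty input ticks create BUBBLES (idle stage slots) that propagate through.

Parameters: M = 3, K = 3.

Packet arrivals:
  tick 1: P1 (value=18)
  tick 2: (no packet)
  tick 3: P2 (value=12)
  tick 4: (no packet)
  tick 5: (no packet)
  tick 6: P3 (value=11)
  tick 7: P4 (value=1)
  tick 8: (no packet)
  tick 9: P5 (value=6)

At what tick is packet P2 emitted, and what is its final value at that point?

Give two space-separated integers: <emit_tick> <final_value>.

Answer: 7 0

Derivation:
Tick 1: [PARSE:P1(v=18,ok=F), VALIDATE:-, TRANSFORM:-, EMIT:-] out:-; in:P1
Tick 2: [PARSE:-, VALIDATE:P1(v=18,ok=F), TRANSFORM:-, EMIT:-] out:-; in:-
Tick 3: [PARSE:P2(v=12,ok=F), VALIDATE:-, TRANSFORM:P1(v=0,ok=F), EMIT:-] out:-; in:P2
Tick 4: [PARSE:-, VALIDATE:P2(v=12,ok=F), TRANSFORM:-, EMIT:P1(v=0,ok=F)] out:-; in:-
Tick 5: [PARSE:-, VALIDATE:-, TRANSFORM:P2(v=0,ok=F), EMIT:-] out:P1(v=0); in:-
Tick 6: [PARSE:P3(v=11,ok=F), VALIDATE:-, TRANSFORM:-, EMIT:P2(v=0,ok=F)] out:-; in:P3
Tick 7: [PARSE:P4(v=1,ok=F), VALIDATE:P3(v=11,ok=T), TRANSFORM:-, EMIT:-] out:P2(v=0); in:P4
Tick 8: [PARSE:-, VALIDATE:P4(v=1,ok=F), TRANSFORM:P3(v=33,ok=T), EMIT:-] out:-; in:-
Tick 9: [PARSE:P5(v=6,ok=F), VALIDATE:-, TRANSFORM:P4(v=0,ok=F), EMIT:P3(v=33,ok=T)] out:-; in:P5
Tick 10: [PARSE:-, VALIDATE:P5(v=6,ok=F), TRANSFORM:-, EMIT:P4(v=0,ok=F)] out:P3(v=33); in:-
Tick 11: [PARSE:-, VALIDATE:-, TRANSFORM:P5(v=0,ok=F), EMIT:-] out:P4(v=0); in:-
Tick 12: [PARSE:-, VALIDATE:-, TRANSFORM:-, EMIT:P5(v=0,ok=F)] out:-; in:-
Tick 13: [PARSE:-, VALIDATE:-, TRANSFORM:-, EMIT:-] out:P5(v=0); in:-
P2: arrives tick 3, valid=False (id=2, id%3=2), emit tick 7, final value 0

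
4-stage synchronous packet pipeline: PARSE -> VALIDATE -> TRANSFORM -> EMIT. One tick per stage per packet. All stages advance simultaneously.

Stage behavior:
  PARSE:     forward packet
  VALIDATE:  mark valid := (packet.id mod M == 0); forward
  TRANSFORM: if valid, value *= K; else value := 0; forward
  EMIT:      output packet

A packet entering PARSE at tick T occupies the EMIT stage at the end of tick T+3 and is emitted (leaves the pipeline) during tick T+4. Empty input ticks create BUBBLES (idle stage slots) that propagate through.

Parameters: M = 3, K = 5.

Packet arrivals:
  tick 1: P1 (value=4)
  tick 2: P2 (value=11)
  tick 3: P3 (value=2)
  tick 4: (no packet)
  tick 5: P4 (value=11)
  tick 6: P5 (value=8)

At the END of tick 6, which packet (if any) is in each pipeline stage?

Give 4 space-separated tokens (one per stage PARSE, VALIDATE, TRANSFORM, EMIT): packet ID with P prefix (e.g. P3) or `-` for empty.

Tick 1: [PARSE:P1(v=4,ok=F), VALIDATE:-, TRANSFORM:-, EMIT:-] out:-; in:P1
Tick 2: [PARSE:P2(v=11,ok=F), VALIDATE:P1(v=4,ok=F), TRANSFORM:-, EMIT:-] out:-; in:P2
Tick 3: [PARSE:P3(v=2,ok=F), VALIDATE:P2(v=11,ok=F), TRANSFORM:P1(v=0,ok=F), EMIT:-] out:-; in:P3
Tick 4: [PARSE:-, VALIDATE:P3(v=2,ok=T), TRANSFORM:P2(v=0,ok=F), EMIT:P1(v=0,ok=F)] out:-; in:-
Tick 5: [PARSE:P4(v=11,ok=F), VALIDATE:-, TRANSFORM:P3(v=10,ok=T), EMIT:P2(v=0,ok=F)] out:P1(v=0); in:P4
Tick 6: [PARSE:P5(v=8,ok=F), VALIDATE:P4(v=11,ok=F), TRANSFORM:-, EMIT:P3(v=10,ok=T)] out:P2(v=0); in:P5
At end of tick 6: ['P5', 'P4', '-', 'P3']

Answer: P5 P4 - P3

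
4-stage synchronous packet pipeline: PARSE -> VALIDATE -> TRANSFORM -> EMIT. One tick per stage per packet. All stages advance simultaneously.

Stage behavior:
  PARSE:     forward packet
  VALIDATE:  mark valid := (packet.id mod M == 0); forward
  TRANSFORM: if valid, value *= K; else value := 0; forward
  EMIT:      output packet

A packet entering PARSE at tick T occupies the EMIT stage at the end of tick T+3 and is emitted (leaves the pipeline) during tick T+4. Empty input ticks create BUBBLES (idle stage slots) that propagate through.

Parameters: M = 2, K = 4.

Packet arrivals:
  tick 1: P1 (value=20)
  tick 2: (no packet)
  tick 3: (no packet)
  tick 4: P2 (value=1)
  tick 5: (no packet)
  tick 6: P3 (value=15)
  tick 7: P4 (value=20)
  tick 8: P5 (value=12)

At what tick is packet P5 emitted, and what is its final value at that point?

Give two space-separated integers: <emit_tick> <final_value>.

Tick 1: [PARSE:P1(v=20,ok=F), VALIDATE:-, TRANSFORM:-, EMIT:-] out:-; in:P1
Tick 2: [PARSE:-, VALIDATE:P1(v=20,ok=F), TRANSFORM:-, EMIT:-] out:-; in:-
Tick 3: [PARSE:-, VALIDATE:-, TRANSFORM:P1(v=0,ok=F), EMIT:-] out:-; in:-
Tick 4: [PARSE:P2(v=1,ok=F), VALIDATE:-, TRANSFORM:-, EMIT:P1(v=0,ok=F)] out:-; in:P2
Tick 5: [PARSE:-, VALIDATE:P2(v=1,ok=T), TRANSFORM:-, EMIT:-] out:P1(v=0); in:-
Tick 6: [PARSE:P3(v=15,ok=F), VALIDATE:-, TRANSFORM:P2(v=4,ok=T), EMIT:-] out:-; in:P3
Tick 7: [PARSE:P4(v=20,ok=F), VALIDATE:P3(v=15,ok=F), TRANSFORM:-, EMIT:P2(v=4,ok=T)] out:-; in:P4
Tick 8: [PARSE:P5(v=12,ok=F), VALIDATE:P4(v=20,ok=T), TRANSFORM:P3(v=0,ok=F), EMIT:-] out:P2(v=4); in:P5
Tick 9: [PARSE:-, VALIDATE:P5(v=12,ok=F), TRANSFORM:P4(v=80,ok=T), EMIT:P3(v=0,ok=F)] out:-; in:-
Tick 10: [PARSE:-, VALIDATE:-, TRANSFORM:P5(v=0,ok=F), EMIT:P4(v=80,ok=T)] out:P3(v=0); in:-
Tick 11: [PARSE:-, VALIDATE:-, TRANSFORM:-, EMIT:P5(v=0,ok=F)] out:P4(v=80); in:-
Tick 12: [PARSE:-, VALIDATE:-, TRANSFORM:-, EMIT:-] out:P5(v=0); in:-
P5: arrives tick 8, valid=False (id=5, id%2=1), emit tick 12, final value 0

Answer: 12 0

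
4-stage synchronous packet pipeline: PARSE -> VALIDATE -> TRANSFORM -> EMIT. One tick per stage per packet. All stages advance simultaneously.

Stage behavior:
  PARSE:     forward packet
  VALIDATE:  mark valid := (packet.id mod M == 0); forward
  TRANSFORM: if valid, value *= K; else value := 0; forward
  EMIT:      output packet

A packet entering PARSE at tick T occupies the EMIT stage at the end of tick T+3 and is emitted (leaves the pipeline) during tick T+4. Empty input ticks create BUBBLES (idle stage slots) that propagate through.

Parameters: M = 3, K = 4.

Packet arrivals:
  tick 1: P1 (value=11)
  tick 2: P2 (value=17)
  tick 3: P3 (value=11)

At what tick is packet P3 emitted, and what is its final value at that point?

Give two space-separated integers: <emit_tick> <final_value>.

Answer: 7 44

Derivation:
Tick 1: [PARSE:P1(v=11,ok=F), VALIDATE:-, TRANSFORM:-, EMIT:-] out:-; in:P1
Tick 2: [PARSE:P2(v=17,ok=F), VALIDATE:P1(v=11,ok=F), TRANSFORM:-, EMIT:-] out:-; in:P2
Tick 3: [PARSE:P3(v=11,ok=F), VALIDATE:P2(v=17,ok=F), TRANSFORM:P1(v=0,ok=F), EMIT:-] out:-; in:P3
Tick 4: [PARSE:-, VALIDATE:P3(v=11,ok=T), TRANSFORM:P2(v=0,ok=F), EMIT:P1(v=0,ok=F)] out:-; in:-
Tick 5: [PARSE:-, VALIDATE:-, TRANSFORM:P3(v=44,ok=T), EMIT:P2(v=0,ok=F)] out:P1(v=0); in:-
Tick 6: [PARSE:-, VALIDATE:-, TRANSFORM:-, EMIT:P3(v=44,ok=T)] out:P2(v=0); in:-
Tick 7: [PARSE:-, VALIDATE:-, TRANSFORM:-, EMIT:-] out:P3(v=44); in:-
P3: arrives tick 3, valid=True (id=3, id%3=0), emit tick 7, final value 44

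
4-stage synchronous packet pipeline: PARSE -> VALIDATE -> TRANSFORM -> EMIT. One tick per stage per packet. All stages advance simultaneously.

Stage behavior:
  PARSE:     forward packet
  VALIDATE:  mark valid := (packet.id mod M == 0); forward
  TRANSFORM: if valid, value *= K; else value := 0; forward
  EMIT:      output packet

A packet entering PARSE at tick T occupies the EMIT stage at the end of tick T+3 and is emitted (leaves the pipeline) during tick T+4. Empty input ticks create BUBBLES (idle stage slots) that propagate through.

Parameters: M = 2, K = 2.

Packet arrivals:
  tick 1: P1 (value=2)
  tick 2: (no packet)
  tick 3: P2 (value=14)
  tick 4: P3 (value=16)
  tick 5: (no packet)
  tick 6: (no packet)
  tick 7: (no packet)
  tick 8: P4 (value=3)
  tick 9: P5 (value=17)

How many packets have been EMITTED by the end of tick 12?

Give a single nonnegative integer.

Answer: 4

Derivation:
Tick 1: [PARSE:P1(v=2,ok=F), VALIDATE:-, TRANSFORM:-, EMIT:-] out:-; in:P1
Tick 2: [PARSE:-, VALIDATE:P1(v=2,ok=F), TRANSFORM:-, EMIT:-] out:-; in:-
Tick 3: [PARSE:P2(v=14,ok=F), VALIDATE:-, TRANSFORM:P1(v=0,ok=F), EMIT:-] out:-; in:P2
Tick 4: [PARSE:P3(v=16,ok=F), VALIDATE:P2(v=14,ok=T), TRANSFORM:-, EMIT:P1(v=0,ok=F)] out:-; in:P3
Tick 5: [PARSE:-, VALIDATE:P3(v=16,ok=F), TRANSFORM:P2(v=28,ok=T), EMIT:-] out:P1(v=0); in:-
Tick 6: [PARSE:-, VALIDATE:-, TRANSFORM:P3(v=0,ok=F), EMIT:P2(v=28,ok=T)] out:-; in:-
Tick 7: [PARSE:-, VALIDATE:-, TRANSFORM:-, EMIT:P3(v=0,ok=F)] out:P2(v=28); in:-
Tick 8: [PARSE:P4(v=3,ok=F), VALIDATE:-, TRANSFORM:-, EMIT:-] out:P3(v=0); in:P4
Tick 9: [PARSE:P5(v=17,ok=F), VALIDATE:P4(v=3,ok=T), TRANSFORM:-, EMIT:-] out:-; in:P5
Tick 10: [PARSE:-, VALIDATE:P5(v=17,ok=F), TRANSFORM:P4(v=6,ok=T), EMIT:-] out:-; in:-
Tick 11: [PARSE:-, VALIDATE:-, TRANSFORM:P5(v=0,ok=F), EMIT:P4(v=6,ok=T)] out:-; in:-
Tick 12: [PARSE:-, VALIDATE:-, TRANSFORM:-, EMIT:P5(v=0,ok=F)] out:P4(v=6); in:-
Emitted by tick 12: ['P1', 'P2', 'P3', 'P4']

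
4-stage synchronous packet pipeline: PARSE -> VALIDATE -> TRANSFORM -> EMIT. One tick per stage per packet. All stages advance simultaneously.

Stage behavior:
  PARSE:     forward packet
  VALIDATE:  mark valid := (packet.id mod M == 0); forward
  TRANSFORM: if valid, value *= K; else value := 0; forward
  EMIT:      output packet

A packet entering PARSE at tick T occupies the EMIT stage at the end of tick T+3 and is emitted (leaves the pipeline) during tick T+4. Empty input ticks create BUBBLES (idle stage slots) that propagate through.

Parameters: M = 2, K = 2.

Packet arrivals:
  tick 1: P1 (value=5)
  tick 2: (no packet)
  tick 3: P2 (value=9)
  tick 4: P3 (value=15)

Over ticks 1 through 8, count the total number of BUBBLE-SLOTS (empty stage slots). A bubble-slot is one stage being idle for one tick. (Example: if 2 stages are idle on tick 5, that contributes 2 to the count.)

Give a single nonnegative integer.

Tick 1: [PARSE:P1(v=5,ok=F), VALIDATE:-, TRANSFORM:-, EMIT:-] out:-; bubbles=3
Tick 2: [PARSE:-, VALIDATE:P1(v=5,ok=F), TRANSFORM:-, EMIT:-] out:-; bubbles=3
Tick 3: [PARSE:P2(v=9,ok=F), VALIDATE:-, TRANSFORM:P1(v=0,ok=F), EMIT:-] out:-; bubbles=2
Tick 4: [PARSE:P3(v=15,ok=F), VALIDATE:P2(v=9,ok=T), TRANSFORM:-, EMIT:P1(v=0,ok=F)] out:-; bubbles=1
Tick 5: [PARSE:-, VALIDATE:P3(v=15,ok=F), TRANSFORM:P2(v=18,ok=T), EMIT:-] out:P1(v=0); bubbles=2
Tick 6: [PARSE:-, VALIDATE:-, TRANSFORM:P3(v=0,ok=F), EMIT:P2(v=18,ok=T)] out:-; bubbles=2
Tick 7: [PARSE:-, VALIDATE:-, TRANSFORM:-, EMIT:P3(v=0,ok=F)] out:P2(v=18); bubbles=3
Tick 8: [PARSE:-, VALIDATE:-, TRANSFORM:-, EMIT:-] out:P3(v=0); bubbles=4
Total bubble-slots: 20

Answer: 20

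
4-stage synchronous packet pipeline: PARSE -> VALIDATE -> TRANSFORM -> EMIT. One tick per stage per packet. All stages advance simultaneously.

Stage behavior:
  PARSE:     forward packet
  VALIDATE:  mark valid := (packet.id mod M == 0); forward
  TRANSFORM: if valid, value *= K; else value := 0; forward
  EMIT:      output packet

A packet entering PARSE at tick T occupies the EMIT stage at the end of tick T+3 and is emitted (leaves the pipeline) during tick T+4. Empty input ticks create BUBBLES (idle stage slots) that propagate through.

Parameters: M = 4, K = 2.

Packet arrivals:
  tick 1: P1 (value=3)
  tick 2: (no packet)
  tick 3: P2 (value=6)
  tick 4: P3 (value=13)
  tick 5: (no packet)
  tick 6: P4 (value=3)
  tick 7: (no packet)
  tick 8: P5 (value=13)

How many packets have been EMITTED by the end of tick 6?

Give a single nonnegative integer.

Answer: 1

Derivation:
Tick 1: [PARSE:P1(v=3,ok=F), VALIDATE:-, TRANSFORM:-, EMIT:-] out:-; in:P1
Tick 2: [PARSE:-, VALIDATE:P1(v=3,ok=F), TRANSFORM:-, EMIT:-] out:-; in:-
Tick 3: [PARSE:P2(v=6,ok=F), VALIDATE:-, TRANSFORM:P1(v=0,ok=F), EMIT:-] out:-; in:P2
Tick 4: [PARSE:P3(v=13,ok=F), VALIDATE:P2(v=6,ok=F), TRANSFORM:-, EMIT:P1(v=0,ok=F)] out:-; in:P3
Tick 5: [PARSE:-, VALIDATE:P3(v=13,ok=F), TRANSFORM:P2(v=0,ok=F), EMIT:-] out:P1(v=0); in:-
Tick 6: [PARSE:P4(v=3,ok=F), VALIDATE:-, TRANSFORM:P3(v=0,ok=F), EMIT:P2(v=0,ok=F)] out:-; in:P4
Emitted by tick 6: ['P1']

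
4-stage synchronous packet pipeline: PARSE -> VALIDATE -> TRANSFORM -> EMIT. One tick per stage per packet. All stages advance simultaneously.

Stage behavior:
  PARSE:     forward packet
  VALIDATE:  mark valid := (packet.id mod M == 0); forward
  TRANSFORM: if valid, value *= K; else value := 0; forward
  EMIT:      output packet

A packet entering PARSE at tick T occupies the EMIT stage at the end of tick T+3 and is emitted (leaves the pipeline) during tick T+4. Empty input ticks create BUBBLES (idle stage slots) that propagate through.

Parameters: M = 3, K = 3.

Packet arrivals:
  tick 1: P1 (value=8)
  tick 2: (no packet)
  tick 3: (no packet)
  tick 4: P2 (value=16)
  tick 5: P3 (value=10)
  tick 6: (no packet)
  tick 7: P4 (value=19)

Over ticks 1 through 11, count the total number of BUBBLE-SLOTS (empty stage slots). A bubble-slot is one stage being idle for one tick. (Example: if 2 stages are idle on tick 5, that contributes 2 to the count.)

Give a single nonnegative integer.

Tick 1: [PARSE:P1(v=8,ok=F), VALIDATE:-, TRANSFORM:-, EMIT:-] out:-; bubbles=3
Tick 2: [PARSE:-, VALIDATE:P1(v=8,ok=F), TRANSFORM:-, EMIT:-] out:-; bubbles=3
Tick 3: [PARSE:-, VALIDATE:-, TRANSFORM:P1(v=0,ok=F), EMIT:-] out:-; bubbles=3
Tick 4: [PARSE:P2(v=16,ok=F), VALIDATE:-, TRANSFORM:-, EMIT:P1(v=0,ok=F)] out:-; bubbles=2
Tick 5: [PARSE:P3(v=10,ok=F), VALIDATE:P2(v=16,ok=F), TRANSFORM:-, EMIT:-] out:P1(v=0); bubbles=2
Tick 6: [PARSE:-, VALIDATE:P3(v=10,ok=T), TRANSFORM:P2(v=0,ok=F), EMIT:-] out:-; bubbles=2
Tick 7: [PARSE:P4(v=19,ok=F), VALIDATE:-, TRANSFORM:P3(v=30,ok=T), EMIT:P2(v=0,ok=F)] out:-; bubbles=1
Tick 8: [PARSE:-, VALIDATE:P4(v=19,ok=F), TRANSFORM:-, EMIT:P3(v=30,ok=T)] out:P2(v=0); bubbles=2
Tick 9: [PARSE:-, VALIDATE:-, TRANSFORM:P4(v=0,ok=F), EMIT:-] out:P3(v=30); bubbles=3
Tick 10: [PARSE:-, VALIDATE:-, TRANSFORM:-, EMIT:P4(v=0,ok=F)] out:-; bubbles=3
Tick 11: [PARSE:-, VALIDATE:-, TRANSFORM:-, EMIT:-] out:P4(v=0); bubbles=4
Total bubble-slots: 28

Answer: 28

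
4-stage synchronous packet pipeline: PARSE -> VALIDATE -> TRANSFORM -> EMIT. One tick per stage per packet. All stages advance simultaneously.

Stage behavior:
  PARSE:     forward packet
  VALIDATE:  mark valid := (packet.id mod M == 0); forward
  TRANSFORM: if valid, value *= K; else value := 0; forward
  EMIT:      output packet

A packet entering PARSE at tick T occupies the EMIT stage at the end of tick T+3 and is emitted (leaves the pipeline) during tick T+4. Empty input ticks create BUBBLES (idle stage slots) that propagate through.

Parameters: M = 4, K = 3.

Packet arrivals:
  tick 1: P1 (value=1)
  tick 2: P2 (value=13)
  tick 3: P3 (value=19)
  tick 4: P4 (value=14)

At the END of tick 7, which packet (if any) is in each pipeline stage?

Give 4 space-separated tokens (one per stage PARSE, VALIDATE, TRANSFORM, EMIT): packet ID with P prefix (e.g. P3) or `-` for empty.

Tick 1: [PARSE:P1(v=1,ok=F), VALIDATE:-, TRANSFORM:-, EMIT:-] out:-; in:P1
Tick 2: [PARSE:P2(v=13,ok=F), VALIDATE:P1(v=1,ok=F), TRANSFORM:-, EMIT:-] out:-; in:P2
Tick 3: [PARSE:P3(v=19,ok=F), VALIDATE:P2(v=13,ok=F), TRANSFORM:P1(v=0,ok=F), EMIT:-] out:-; in:P3
Tick 4: [PARSE:P4(v=14,ok=F), VALIDATE:P3(v=19,ok=F), TRANSFORM:P2(v=0,ok=F), EMIT:P1(v=0,ok=F)] out:-; in:P4
Tick 5: [PARSE:-, VALIDATE:P4(v=14,ok=T), TRANSFORM:P3(v=0,ok=F), EMIT:P2(v=0,ok=F)] out:P1(v=0); in:-
Tick 6: [PARSE:-, VALIDATE:-, TRANSFORM:P4(v=42,ok=T), EMIT:P3(v=0,ok=F)] out:P2(v=0); in:-
Tick 7: [PARSE:-, VALIDATE:-, TRANSFORM:-, EMIT:P4(v=42,ok=T)] out:P3(v=0); in:-
At end of tick 7: ['-', '-', '-', 'P4']

Answer: - - - P4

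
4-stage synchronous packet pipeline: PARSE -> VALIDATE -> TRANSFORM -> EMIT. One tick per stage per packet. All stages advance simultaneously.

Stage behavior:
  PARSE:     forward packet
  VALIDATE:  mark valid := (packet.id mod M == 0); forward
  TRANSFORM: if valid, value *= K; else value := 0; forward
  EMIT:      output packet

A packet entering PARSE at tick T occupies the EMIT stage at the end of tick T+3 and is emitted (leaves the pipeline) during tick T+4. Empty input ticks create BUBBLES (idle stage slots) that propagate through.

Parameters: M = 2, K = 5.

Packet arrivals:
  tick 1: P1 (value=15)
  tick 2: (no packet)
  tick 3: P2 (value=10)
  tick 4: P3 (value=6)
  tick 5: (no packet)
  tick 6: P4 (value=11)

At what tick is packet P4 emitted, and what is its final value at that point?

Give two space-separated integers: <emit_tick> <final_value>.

Answer: 10 55

Derivation:
Tick 1: [PARSE:P1(v=15,ok=F), VALIDATE:-, TRANSFORM:-, EMIT:-] out:-; in:P1
Tick 2: [PARSE:-, VALIDATE:P1(v=15,ok=F), TRANSFORM:-, EMIT:-] out:-; in:-
Tick 3: [PARSE:P2(v=10,ok=F), VALIDATE:-, TRANSFORM:P1(v=0,ok=F), EMIT:-] out:-; in:P2
Tick 4: [PARSE:P3(v=6,ok=F), VALIDATE:P2(v=10,ok=T), TRANSFORM:-, EMIT:P1(v=0,ok=F)] out:-; in:P3
Tick 5: [PARSE:-, VALIDATE:P3(v=6,ok=F), TRANSFORM:P2(v=50,ok=T), EMIT:-] out:P1(v=0); in:-
Tick 6: [PARSE:P4(v=11,ok=F), VALIDATE:-, TRANSFORM:P3(v=0,ok=F), EMIT:P2(v=50,ok=T)] out:-; in:P4
Tick 7: [PARSE:-, VALIDATE:P4(v=11,ok=T), TRANSFORM:-, EMIT:P3(v=0,ok=F)] out:P2(v=50); in:-
Tick 8: [PARSE:-, VALIDATE:-, TRANSFORM:P4(v=55,ok=T), EMIT:-] out:P3(v=0); in:-
Tick 9: [PARSE:-, VALIDATE:-, TRANSFORM:-, EMIT:P4(v=55,ok=T)] out:-; in:-
Tick 10: [PARSE:-, VALIDATE:-, TRANSFORM:-, EMIT:-] out:P4(v=55); in:-
P4: arrives tick 6, valid=True (id=4, id%2=0), emit tick 10, final value 55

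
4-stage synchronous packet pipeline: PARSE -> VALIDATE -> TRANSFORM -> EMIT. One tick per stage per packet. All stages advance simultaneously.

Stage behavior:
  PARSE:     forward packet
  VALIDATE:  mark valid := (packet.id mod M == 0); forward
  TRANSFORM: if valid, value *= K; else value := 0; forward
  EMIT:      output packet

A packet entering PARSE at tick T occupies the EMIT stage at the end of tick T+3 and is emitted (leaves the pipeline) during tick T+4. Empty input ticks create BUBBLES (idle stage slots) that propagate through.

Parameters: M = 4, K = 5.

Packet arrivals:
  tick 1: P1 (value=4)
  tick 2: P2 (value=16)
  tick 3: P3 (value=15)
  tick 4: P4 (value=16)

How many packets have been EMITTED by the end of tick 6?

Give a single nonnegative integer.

Tick 1: [PARSE:P1(v=4,ok=F), VALIDATE:-, TRANSFORM:-, EMIT:-] out:-; in:P1
Tick 2: [PARSE:P2(v=16,ok=F), VALIDATE:P1(v=4,ok=F), TRANSFORM:-, EMIT:-] out:-; in:P2
Tick 3: [PARSE:P3(v=15,ok=F), VALIDATE:P2(v=16,ok=F), TRANSFORM:P1(v=0,ok=F), EMIT:-] out:-; in:P3
Tick 4: [PARSE:P4(v=16,ok=F), VALIDATE:P3(v=15,ok=F), TRANSFORM:P2(v=0,ok=F), EMIT:P1(v=0,ok=F)] out:-; in:P4
Tick 5: [PARSE:-, VALIDATE:P4(v=16,ok=T), TRANSFORM:P3(v=0,ok=F), EMIT:P2(v=0,ok=F)] out:P1(v=0); in:-
Tick 6: [PARSE:-, VALIDATE:-, TRANSFORM:P4(v=80,ok=T), EMIT:P3(v=0,ok=F)] out:P2(v=0); in:-
Emitted by tick 6: ['P1', 'P2']

Answer: 2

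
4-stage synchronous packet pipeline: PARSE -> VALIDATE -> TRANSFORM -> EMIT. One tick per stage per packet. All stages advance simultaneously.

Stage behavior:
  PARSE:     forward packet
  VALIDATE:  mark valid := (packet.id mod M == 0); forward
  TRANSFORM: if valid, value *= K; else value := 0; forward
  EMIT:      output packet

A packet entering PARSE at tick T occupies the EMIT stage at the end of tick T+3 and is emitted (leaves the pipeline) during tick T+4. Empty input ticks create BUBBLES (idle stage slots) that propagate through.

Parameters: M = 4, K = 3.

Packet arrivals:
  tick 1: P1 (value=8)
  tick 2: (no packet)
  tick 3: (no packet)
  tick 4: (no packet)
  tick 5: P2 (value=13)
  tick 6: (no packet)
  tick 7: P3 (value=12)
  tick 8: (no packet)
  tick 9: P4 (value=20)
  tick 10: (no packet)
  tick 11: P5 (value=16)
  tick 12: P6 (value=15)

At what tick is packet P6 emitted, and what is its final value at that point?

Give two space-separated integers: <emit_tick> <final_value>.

Answer: 16 0

Derivation:
Tick 1: [PARSE:P1(v=8,ok=F), VALIDATE:-, TRANSFORM:-, EMIT:-] out:-; in:P1
Tick 2: [PARSE:-, VALIDATE:P1(v=8,ok=F), TRANSFORM:-, EMIT:-] out:-; in:-
Tick 3: [PARSE:-, VALIDATE:-, TRANSFORM:P1(v=0,ok=F), EMIT:-] out:-; in:-
Tick 4: [PARSE:-, VALIDATE:-, TRANSFORM:-, EMIT:P1(v=0,ok=F)] out:-; in:-
Tick 5: [PARSE:P2(v=13,ok=F), VALIDATE:-, TRANSFORM:-, EMIT:-] out:P1(v=0); in:P2
Tick 6: [PARSE:-, VALIDATE:P2(v=13,ok=F), TRANSFORM:-, EMIT:-] out:-; in:-
Tick 7: [PARSE:P3(v=12,ok=F), VALIDATE:-, TRANSFORM:P2(v=0,ok=F), EMIT:-] out:-; in:P3
Tick 8: [PARSE:-, VALIDATE:P3(v=12,ok=F), TRANSFORM:-, EMIT:P2(v=0,ok=F)] out:-; in:-
Tick 9: [PARSE:P4(v=20,ok=F), VALIDATE:-, TRANSFORM:P3(v=0,ok=F), EMIT:-] out:P2(v=0); in:P4
Tick 10: [PARSE:-, VALIDATE:P4(v=20,ok=T), TRANSFORM:-, EMIT:P3(v=0,ok=F)] out:-; in:-
Tick 11: [PARSE:P5(v=16,ok=F), VALIDATE:-, TRANSFORM:P4(v=60,ok=T), EMIT:-] out:P3(v=0); in:P5
Tick 12: [PARSE:P6(v=15,ok=F), VALIDATE:P5(v=16,ok=F), TRANSFORM:-, EMIT:P4(v=60,ok=T)] out:-; in:P6
Tick 13: [PARSE:-, VALIDATE:P6(v=15,ok=F), TRANSFORM:P5(v=0,ok=F), EMIT:-] out:P4(v=60); in:-
Tick 14: [PARSE:-, VALIDATE:-, TRANSFORM:P6(v=0,ok=F), EMIT:P5(v=0,ok=F)] out:-; in:-
Tick 15: [PARSE:-, VALIDATE:-, TRANSFORM:-, EMIT:P6(v=0,ok=F)] out:P5(v=0); in:-
Tick 16: [PARSE:-, VALIDATE:-, TRANSFORM:-, EMIT:-] out:P6(v=0); in:-
P6: arrives tick 12, valid=False (id=6, id%4=2), emit tick 16, final value 0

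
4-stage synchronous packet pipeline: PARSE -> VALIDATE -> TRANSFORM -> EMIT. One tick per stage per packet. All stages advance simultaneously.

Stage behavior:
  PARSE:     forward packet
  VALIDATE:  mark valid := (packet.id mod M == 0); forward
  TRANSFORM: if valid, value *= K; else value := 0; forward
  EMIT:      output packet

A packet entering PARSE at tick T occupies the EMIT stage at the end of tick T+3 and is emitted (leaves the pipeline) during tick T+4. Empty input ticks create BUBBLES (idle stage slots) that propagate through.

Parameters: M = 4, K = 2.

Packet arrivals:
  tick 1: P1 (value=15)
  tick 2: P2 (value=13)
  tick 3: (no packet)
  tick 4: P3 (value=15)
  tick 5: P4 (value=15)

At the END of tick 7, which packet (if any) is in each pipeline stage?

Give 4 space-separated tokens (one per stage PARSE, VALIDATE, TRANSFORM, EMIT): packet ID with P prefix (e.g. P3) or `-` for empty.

Answer: - - P4 P3

Derivation:
Tick 1: [PARSE:P1(v=15,ok=F), VALIDATE:-, TRANSFORM:-, EMIT:-] out:-; in:P1
Tick 2: [PARSE:P2(v=13,ok=F), VALIDATE:P1(v=15,ok=F), TRANSFORM:-, EMIT:-] out:-; in:P2
Tick 3: [PARSE:-, VALIDATE:P2(v=13,ok=F), TRANSFORM:P1(v=0,ok=F), EMIT:-] out:-; in:-
Tick 4: [PARSE:P3(v=15,ok=F), VALIDATE:-, TRANSFORM:P2(v=0,ok=F), EMIT:P1(v=0,ok=F)] out:-; in:P3
Tick 5: [PARSE:P4(v=15,ok=F), VALIDATE:P3(v=15,ok=F), TRANSFORM:-, EMIT:P2(v=0,ok=F)] out:P1(v=0); in:P4
Tick 6: [PARSE:-, VALIDATE:P4(v=15,ok=T), TRANSFORM:P3(v=0,ok=F), EMIT:-] out:P2(v=0); in:-
Tick 7: [PARSE:-, VALIDATE:-, TRANSFORM:P4(v=30,ok=T), EMIT:P3(v=0,ok=F)] out:-; in:-
At end of tick 7: ['-', '-', 'P4', 'P3']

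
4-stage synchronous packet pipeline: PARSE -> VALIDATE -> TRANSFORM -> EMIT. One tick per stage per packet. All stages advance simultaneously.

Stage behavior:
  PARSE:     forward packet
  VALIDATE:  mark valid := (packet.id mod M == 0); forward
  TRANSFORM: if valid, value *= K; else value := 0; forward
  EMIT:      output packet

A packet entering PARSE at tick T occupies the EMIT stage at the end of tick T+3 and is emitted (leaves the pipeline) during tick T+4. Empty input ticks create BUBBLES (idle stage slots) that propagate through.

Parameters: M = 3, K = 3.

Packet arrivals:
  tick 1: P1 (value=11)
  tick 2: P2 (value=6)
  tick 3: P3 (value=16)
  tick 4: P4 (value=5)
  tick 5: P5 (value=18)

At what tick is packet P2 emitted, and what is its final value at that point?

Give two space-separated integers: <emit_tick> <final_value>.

Tick 1: [PARSE:P1(v=11,ok=F), VALIDATE:-, TRANSFORM:-, EMIT:-] out:-; in:P1
Tick 2: [PARSE:P2(v=6,ok=F), VALIDATE:P1(v=11,ok=F), TRANSFORM:-, EMIT:-] out:-; in:P2
Tick 3: [PARSE:P3(v=16,ok=F), VALIDATE:P2(v=6,ok=F), TRANSFORM:P1(v=0,ok=F), EMIT:-] out:-; in:P3
Tick 4: [PARSE:P4(v=5,ok=F), VALIDATE:P3(v=16,ok=T), TRANSFORM:P2(v=0,ok=F), EMIT:P1(v=0,ok=F)] out:-; in:P4
Tick 5: [PARSE:P5(v=18,ok=F), VALIDATE:P4(v=5,ok=F), TRANSFORM:P3(v=48,ok=T), EMIT:P2(v=0,ok=F)] out:P1(v=0); in:P5
Tick 6: [PARSE:-, VALIDATE:P5(v=18,ok=F), TRANSFORM:P4(v=0,ok=F), EMIT:P3(v=48,ok=T)] out:P2(v=0); in:-
Tick 7: [PARSE:-, VALIDATE:-, TRANSFORM:P5(v=0,ok=F), EMIT:P4(v=0,ok=F)] out:P3(v=48); in:-
Tick 8: [PARSE:-, VALIDATE:-, TRANSFORM:-, EMIT:P5(v=0,ok=F)] out:P4(v=0); in:-
Tick 9: [PARSE:-, VALIDATE:-, TRANSFORM:-, EMIT:-] out:P5(v=0); in:-
P2: arrives tick 2, valid=False (id=2, id%3=2), emit tick 6, final value 0

Answer: 6 0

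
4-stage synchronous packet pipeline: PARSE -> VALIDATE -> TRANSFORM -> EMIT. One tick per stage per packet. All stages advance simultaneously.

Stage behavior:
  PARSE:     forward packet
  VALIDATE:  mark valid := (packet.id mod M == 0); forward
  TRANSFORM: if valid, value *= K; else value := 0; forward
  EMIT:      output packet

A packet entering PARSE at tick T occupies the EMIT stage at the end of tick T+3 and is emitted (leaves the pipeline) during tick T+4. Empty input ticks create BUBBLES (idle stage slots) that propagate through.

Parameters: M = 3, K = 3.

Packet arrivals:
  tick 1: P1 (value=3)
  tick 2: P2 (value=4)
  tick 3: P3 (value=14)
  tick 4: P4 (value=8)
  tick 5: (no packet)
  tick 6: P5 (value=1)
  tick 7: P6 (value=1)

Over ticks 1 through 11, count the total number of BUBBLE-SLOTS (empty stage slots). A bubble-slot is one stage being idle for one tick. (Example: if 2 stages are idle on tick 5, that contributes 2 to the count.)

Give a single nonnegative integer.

Tick 1: [PARSE:P1(v=3,ok=F), VALIDATE:-, TRANSFORM:-, EMIT:-] out:-; bubbles=3
Tick 2: [PARSE:P2(v=4,ok=F), VALIDATE:P1(v=3,ok=F), TRANSFORM:-, EMIT:-] out:-; bubbles=2
Tick 3: [PARSE:P3(v=14,ok=F), VALIDATE:P2(v=4,ok=F), TRANSFORM:P1(v=0,ok=F), EMIT:-] out:-; bubbles=1
Tick 4: [PARSE:P4(v=8,ok=F), VALIDATE:P3(v=14,ok=T), TRANSFORM:P2(v=0,ok=F), EMIT:P1(v=0,ok=F)] out:-; bubbles=0
Tick 5: [PARSE:-, VALIDATE:P4(v=8,ok=F), TRANSFORM:P3(v=42,ok=T), EMIT:P2(v=0,ok=F)] out:P1(v=0); bubbles=1
Tick 6: [PARSE:P5(v=1,ok=F), VALIDATE:-, TRANSFORM:P4(v=0,ok=F), EMIT:P3(v=42,ok=T)] out:P2(v=0); bubbles=1
Tick 7: [PARSE:P6(v=1,ok=F), VALIDATE:P5(v=1,ok=F), TRANSFORM:-, EMIT:P4(v=0,ok=F)] out:P3(v=42); bubbles=1
Tick 8: [PARSE:-, VALIDATE:P6(v=1,ok=T), TRANSFORM:P5(v=0,ok=F), EMIT:-] out:P4(v=0); bubbles=2
Tick 9: [PARSE:-, VALIDATE:-, TRANSFORM:P6(v=3,ok=T), EMIT:P5(v=0,ok=F)] out:-; bubbles=2
Tick 10: [PARSE:-, VALIDATE:-, TRANSFORM:-, EMIT:P6(v=3,ok=T)] out:P5(v=0); bubbles=3
Tick 11: [PARSE:-, VALIDATE:-, TRANSFORM:-, EMIT:-] out:P6(v=3); bubbles=4
Total bubble-slots: 20

Answer: 20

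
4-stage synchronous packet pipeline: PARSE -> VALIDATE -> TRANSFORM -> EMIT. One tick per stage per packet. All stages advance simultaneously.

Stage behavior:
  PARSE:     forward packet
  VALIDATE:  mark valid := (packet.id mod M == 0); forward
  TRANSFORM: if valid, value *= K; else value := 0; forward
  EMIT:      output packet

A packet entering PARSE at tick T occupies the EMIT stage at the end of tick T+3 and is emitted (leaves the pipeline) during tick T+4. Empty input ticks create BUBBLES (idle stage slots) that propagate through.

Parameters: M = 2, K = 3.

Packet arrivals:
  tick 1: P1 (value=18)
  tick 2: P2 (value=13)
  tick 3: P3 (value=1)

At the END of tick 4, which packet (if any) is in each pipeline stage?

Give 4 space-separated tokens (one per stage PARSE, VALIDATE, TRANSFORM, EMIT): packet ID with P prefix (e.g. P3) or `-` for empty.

Tick 1: [PARSE:P1(v=18,ok=F), VALIDATE:-, TRANSFORM:-, EMIT:-] out:-; in:P1
Tick 2: [PARSE:P2(v=13,ok=F), VALIDATE:P1(v=18,ok=F), TRANSFORM:-, EMIT:-] out:-; in:P2
Tick 3: [PARSE:P3(v=1,ok=F), VALIDATE:P2(v=13,ok=T), TRANSFORM:P1(v=0,ok=F), EMIT:-] out:-; in:P3
Tick 4: [PARSE:-, VALIDATE:P3(v=1,ok=F), TRANSFORM:P2(v=39,ok=T), EMIT:P1(v=0,ok=F)] out:-; in:-
At end of tick 4: ['-', 'P3', 'P2', 'P1']

Answer: - P3 P2 P1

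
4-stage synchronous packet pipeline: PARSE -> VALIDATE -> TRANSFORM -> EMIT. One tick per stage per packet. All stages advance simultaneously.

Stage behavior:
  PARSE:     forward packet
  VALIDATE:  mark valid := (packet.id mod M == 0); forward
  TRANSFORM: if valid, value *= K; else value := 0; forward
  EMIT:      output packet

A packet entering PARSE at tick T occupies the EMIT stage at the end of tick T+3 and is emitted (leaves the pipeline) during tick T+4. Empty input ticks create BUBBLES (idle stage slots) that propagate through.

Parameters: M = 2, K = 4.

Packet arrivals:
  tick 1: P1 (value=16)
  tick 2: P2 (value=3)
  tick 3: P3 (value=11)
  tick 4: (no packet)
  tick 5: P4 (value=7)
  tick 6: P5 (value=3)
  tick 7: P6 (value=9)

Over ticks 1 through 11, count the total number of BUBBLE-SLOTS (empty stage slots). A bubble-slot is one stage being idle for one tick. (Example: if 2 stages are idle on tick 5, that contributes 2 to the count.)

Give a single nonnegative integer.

Answer: 20

Derivation:
Tick 1: [PARSE:P1(v=16,ok=F), VALIDATE:-, TRANSFORM:-, EMIT:-] out:-; bubbles=3
Tick 2: [PARSE:P2(v=3,ok=F), VALIDATE:P1(v=16,ok=F), TRANSFORM:-, EMIT:-] out:-; bubbles=2
Tick 3: [PARSE:P3(v=11,ok=F), VALIDATE:P2(v=3,ok=T), TRANSFORM:P1(v=0,ok=F), EMIT:-] out:-; bubbles=1
Tick 4: [PARSE:-, VALIDATE:P3(v=11,ok=F), TRANSFORM:P2(v=12,ok=T), EMIT:P1(v=0,ok=F)] out:-; bubbles=1
Tick 5: [PARSE:P4(v=7,ok=F), VALIDATE:-, TRANSFORM:P3(v=0,ok=F), EMIT:P2(v=12,ok=T)] out:P1(v=0); bubbles=1
Tick 6: [PARSE:P5(v=3,ok=F), VALIDATE:P4(v=7,ok=T), TRANSFORM:-, EMIT:P3(v=0,ok=F)] out:P2(v=12); bubbles=1
Tick 7: [PARSE:P6(v=9,ok=F), VALIDATE:P5(v=3,ok=F), TRANSFORM:P4(v=28,ok=T), EMIT:-] out:P3(v=0); bubbles=1
Tick 8: [PARSE:-, VALIDATE:P6(v=9,ok=T), TRANSFORM:P5(v=0,ok=F), EMIT:P4(v=28,ok=T)] out:-; bubbles=1
Tick 9: [PARSE:-, VALIDATE:-, TRANSFORM:P6(v=36,ok=T), EMIT:P5(v=0,ok=F)] out:P4(v=28); bubbles=2
Tick 10: [PARSE:-, VALIDATE:-, TRANSFORM:-, EMIT:P6(v=36,ok=T)] out:P5(v=0); bubbles=3
Tick 11: [PARSE:-, VALIDATE:-, TRANSFORM:-, EMIT:-] out:P6(v=36); bubbles=4
Total bubble-slots: 20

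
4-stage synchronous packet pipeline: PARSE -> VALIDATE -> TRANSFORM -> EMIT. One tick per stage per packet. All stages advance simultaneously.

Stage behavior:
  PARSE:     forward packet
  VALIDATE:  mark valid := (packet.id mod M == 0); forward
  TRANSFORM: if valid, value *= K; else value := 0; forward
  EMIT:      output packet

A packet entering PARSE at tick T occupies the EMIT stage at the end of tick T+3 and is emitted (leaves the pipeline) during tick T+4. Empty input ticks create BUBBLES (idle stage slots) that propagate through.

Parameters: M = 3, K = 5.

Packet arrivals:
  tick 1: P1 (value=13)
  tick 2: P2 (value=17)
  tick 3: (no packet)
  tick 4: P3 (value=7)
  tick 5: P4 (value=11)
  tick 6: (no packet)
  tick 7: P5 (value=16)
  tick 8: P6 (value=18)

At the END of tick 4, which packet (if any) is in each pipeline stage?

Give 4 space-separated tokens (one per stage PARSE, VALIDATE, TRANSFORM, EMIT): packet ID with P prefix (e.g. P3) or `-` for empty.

Tick 1: [PARSE:P1(v=13,ok=F), VALIDATE:-, TRANSFORM:-, EMIT:-] out:-; in:P1
Tick 2: [PARSE:P2(v=17,ok=F), VALIDATE:P1(v=13,ok=F), TRANSFORM:-, EMIT:-] out:-; in:P2
Tick 3: [PARSE:-, VALIDATE:P2(v=17,ok=F), TRANSFORM:P1(v=0,ok=F), EMIT:-] out:-; in:-
Tick 4: [PARSE:P3(v=7,ok=F), VALIDATE:-, TRANSFORM:P2(v=0,ok=F), EMIT:P1(v=0,ok=F)] out:-; in:P3
At end of tick 4: ['P3', '-', 'P2', 'P1']

Answer: P3 - P2 P1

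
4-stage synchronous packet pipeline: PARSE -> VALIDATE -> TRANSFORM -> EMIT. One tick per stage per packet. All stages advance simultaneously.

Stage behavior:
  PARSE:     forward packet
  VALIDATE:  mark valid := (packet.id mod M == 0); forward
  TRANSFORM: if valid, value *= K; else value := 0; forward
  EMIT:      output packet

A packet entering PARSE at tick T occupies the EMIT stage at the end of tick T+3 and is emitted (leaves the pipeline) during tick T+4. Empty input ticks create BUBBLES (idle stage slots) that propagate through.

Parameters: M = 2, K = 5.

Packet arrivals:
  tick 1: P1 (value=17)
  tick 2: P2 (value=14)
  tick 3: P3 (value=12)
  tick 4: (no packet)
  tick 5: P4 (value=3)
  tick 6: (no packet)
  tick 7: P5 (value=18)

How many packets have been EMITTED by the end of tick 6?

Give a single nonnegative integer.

Tick 1: [PARSE:P1(v=17,ok=F), VALIDATE:-, TRANSFORM:-, EMIT:-] out:-; in:P1
Tick 2: [PARSE:P2(v=14,ok=F), VALIDATE:P1(v=17,ok=F), TRANSFORM:-, EMIT:-] out:-; in:P2
Tick 3: [PARSE:P3(v=12,ok=F), VALIDATE:P2(v=14,ok=T), TRANSFORM:P1(v=0,ok=F), EMIT:-] out:-; in:P3
Tick 4: [PARSE:-, VALIDATE:P3(v=12,ok=F), TRANSFORM:P2(v=70,ok=T), EMIT:P1(v=0,ok=F)] out:-; in:-
Tick 5: [PARSE:P4(v=3,ok=F), VALIDATE:-, TRANSFORM:P3(v=0,ok=F), EMIT:P2(v=70,ok=T)] out:P1(v=0); in:P4
Tick 6: [PARSE:-, VALIDATE:P4(v=3,ok=T), TRANSFORM:-, EMIT:P3(v=0,ok=F)] out:P2(v=70); in:-
Emitted by tick 6: ['P1', 'P2']

Answer: 2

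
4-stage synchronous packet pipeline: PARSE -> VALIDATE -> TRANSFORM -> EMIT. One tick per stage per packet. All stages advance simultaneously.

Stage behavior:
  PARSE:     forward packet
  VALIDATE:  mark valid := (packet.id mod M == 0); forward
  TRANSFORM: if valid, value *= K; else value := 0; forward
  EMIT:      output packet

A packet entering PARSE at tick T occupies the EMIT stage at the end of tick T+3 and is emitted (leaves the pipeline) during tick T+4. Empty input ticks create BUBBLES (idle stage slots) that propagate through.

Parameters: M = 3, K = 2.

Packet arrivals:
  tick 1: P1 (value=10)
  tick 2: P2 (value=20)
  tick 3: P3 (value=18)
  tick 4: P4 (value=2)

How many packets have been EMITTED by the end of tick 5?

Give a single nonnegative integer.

Tick 1: [PARSE:P1(v=10,ok=F), VALIDATE:-, TRANSFORM:-, EMIT:-] out:-; in:P1
Tick 2: [PARSE:P2(v=20,ok=F), VALIDATE:P1(v=10,ok=F), TRANSFORM:-, EMIT:-] out:-; in:P2
Tick 3: [PARSE:P3(v=18,ok=F), VALIDATE:P2(v=20,ok=F), TRANSFORM:P1(v=0,ok=F), EMIT:-] out:-; in:P3
Tick 4: [PARSE:P4(v=2,ok=F), VALIDATE:P3(v=18,ok=T), TRANSFORM:P2(v=0,ok=F), EMIT:P1(v=0,ok=F)] out:-; in:P4
Tick 5: [PARSE:-, VALIDATE:P4(v=2,ok=F), TRANSFORM:P3(v=36,ok=T), EMIT:P2(v=0,ok=F)] out:P1(v=0); in:-
Emitted by tick 5: ['P1']

Answer: 1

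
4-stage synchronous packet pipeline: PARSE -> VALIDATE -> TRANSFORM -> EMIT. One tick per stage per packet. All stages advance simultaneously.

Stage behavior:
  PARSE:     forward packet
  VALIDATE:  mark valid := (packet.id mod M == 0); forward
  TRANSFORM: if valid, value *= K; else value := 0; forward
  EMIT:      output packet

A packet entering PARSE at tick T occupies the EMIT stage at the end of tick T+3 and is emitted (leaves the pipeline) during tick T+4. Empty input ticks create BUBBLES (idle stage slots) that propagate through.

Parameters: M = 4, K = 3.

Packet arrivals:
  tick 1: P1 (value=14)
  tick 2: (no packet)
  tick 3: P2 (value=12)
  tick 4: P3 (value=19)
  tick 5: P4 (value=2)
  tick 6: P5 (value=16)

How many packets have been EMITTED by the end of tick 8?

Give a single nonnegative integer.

Answer: 3

Derivation:
Tick 1: [PARSE:P1(v=14,ok=F), VALIDATE:-, TRANSFORM:-, EMIT:-] out:-; in:P1
Tick 2: [PARSE:-, VALIDATE:P1(v=14,ok=F), TRANSFORM:-, EMIT:-] out:-; in:-
Tick 3: [PARSE:P2(v=12,ok=F), VALIDATE:-, TRANSFORM:P1(v=0,ok=F), EMIT:-] out:-; in:P2
Tick 4: [PARSE:P3(v=19,ok=F), VALIDATE:P2(v=12,ok=F), TRANSFORM:-, EMIT:P1(v=0,ok=F)] out:-; in:P3
Tick 5: [PARSE:P4(v=2,ok=F), VALIDATE:P3(v=19,ok=F), TRANSFORM:P2(v=0,ok=F), EMIT:-] out:P1(v=0); in:P4
Tick 6: [PARSE:P5(v=16,ok=F), VALIDATE:P4(v=2,ok=T), TRANSFORM:P3(v=0,ok=F), EMIT:P2(v=0,ok=F)] out:-; in:P5
Tick 7: [PARSE:-, VALIDATE:P5(v=16,ok=F), TRANSFORM:P4(v=6,ok=T), EMIT:P3(v=0,ok=F)] out:P2(v=0); in:-
Tick 8: [PARSE:-, VALIDATE:-, TRANSFORM:P5(v=0,ok=F), EMIT:P4(v=6,ok=T)] out:P3(v=0); in:-
Emitted by tick 8: ['P1', 'P2', 'P3']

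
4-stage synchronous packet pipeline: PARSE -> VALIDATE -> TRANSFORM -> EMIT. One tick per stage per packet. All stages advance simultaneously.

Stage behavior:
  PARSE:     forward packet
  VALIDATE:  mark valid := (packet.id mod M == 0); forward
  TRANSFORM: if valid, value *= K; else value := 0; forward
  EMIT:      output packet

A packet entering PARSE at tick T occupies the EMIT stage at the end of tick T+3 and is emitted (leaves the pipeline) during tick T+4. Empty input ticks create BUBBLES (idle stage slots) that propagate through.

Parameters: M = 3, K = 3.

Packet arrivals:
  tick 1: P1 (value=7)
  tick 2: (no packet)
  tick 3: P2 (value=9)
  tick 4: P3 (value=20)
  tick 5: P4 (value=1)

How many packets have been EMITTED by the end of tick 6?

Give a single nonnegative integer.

Answer: 1

Derivation:
Tick 1: [PARSE:P1(v=7,ok=F), VALIDATE:-, TRANSFORM:-, EMIT:-] out:-; in:P1
Tick 2: [PARSE:-, VALIDATE:P1(v=7,ok=F), TRANSFORM:-, EMIT:-] out:-; in:-
Tick 3: [PARSE:P2(v=9,ok=F), VALIDATE:-, TRANSFORM:P1(v=0,ok=F), EMIT:-] out:-; in:P2
Tick 4: [PARSE:P3(v=20,ok=F), VALIDATE:P2(v=9,ok=F), TRANSFORM:-, EMIT:P1(v=0,ok=F)] out:-; in:P3
Tick 5: [PARSE:P4(v=1,ok=F), VALIDATE:P3(v=20,ok=T), TRANSFORM:P2(v=0,ok=F), EMIT:-] out:P1(v=0); in:P4
Tick 6: [PARSE:-, VALIDATE:P4(v=1,ok=F), TRANSFORM:P3(v=60,ok=T), EMIT:P2(v=0,ok=F)] out:-; in:-
Emitted by tick 6: ['P1']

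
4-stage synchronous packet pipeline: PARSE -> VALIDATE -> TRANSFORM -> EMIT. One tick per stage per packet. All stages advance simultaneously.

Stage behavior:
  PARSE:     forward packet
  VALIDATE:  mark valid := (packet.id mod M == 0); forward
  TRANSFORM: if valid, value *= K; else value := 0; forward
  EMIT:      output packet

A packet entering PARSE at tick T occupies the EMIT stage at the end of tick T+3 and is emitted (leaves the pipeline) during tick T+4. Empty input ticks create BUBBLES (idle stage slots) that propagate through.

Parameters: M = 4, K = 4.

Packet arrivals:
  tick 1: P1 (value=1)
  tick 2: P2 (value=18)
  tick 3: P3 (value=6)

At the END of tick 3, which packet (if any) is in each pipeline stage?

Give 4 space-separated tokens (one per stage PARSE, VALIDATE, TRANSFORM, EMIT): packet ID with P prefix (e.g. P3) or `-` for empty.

Answer: P3 P2 P1 -

Derivation:
Tick 1: [PARSE:P1(v=1,ok=F), VALIDATE:-, TRANSFORM:-, EMIT:-] out:-; in:P1
Tick 2: [PARSE:P2(v=18,ok=F), VALIDATE:P1(v=1,ok=F), TRANSFORM:-, EMIT:-] out:-; in:P2
Tick 3: [PARSE:P3(v=6,ok=F), VALIDATE:P2(v=18,ok=F), TRANSFORM:P1(v=0,ok=F), EMIT:-] out:-; in:P3
At end of tick 3: ['P3', 'P2', 'P1', '-']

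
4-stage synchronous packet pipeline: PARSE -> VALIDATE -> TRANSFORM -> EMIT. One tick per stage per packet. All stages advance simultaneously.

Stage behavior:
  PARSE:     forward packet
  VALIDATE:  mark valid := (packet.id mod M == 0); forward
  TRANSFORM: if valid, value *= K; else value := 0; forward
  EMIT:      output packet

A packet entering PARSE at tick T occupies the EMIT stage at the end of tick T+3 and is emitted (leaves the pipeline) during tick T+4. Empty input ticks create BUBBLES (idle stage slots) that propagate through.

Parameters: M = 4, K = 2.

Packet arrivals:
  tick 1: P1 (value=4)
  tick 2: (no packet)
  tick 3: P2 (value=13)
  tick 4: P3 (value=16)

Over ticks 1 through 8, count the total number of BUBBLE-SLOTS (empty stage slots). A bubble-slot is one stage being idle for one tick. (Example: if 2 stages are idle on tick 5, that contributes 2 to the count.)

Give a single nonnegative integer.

Tick 1: [PARSE:P1(v=4,ok=F), VALIDATE:-, TRANSFORM:-, EMIT:-] out:-; bubbles=3
Tick 2: [PARSE:-, VALIDATE:P1(v=4,ok=F), TRANSFORM:-, EMIT:-] out:-; bubbles=3
Tick 3: [PARSE:P2(v=13,ok=F), VALIDATE:-, TRANSFORM:P1(v=0,ok=F), EMIT:-] out:-; bubbles=2
Tick 4: [PARSE:P3(v=16,ok=F), VALIDATE:P2(v=13,ok=F), TRANSFORM:-, EMIT:P1(v=0,ok=F)] out:-; bubbles=1
Tick 5: [PARSE:-, VALIDATE:P3(v=16,ok=F), TRANSFORM:P2(v=0,ok=F), EMIT:-] out:P1(v=0); bubbles=2
Tick 6: [PARSE:-, VALIDATE:-, TRANSFORM:P3(v=0,ok=F), EMIT:P2(v=0,ok=F)] out:-; bubbles=2
Tick 7: [PARSE:-, VALIDATE:-, TRANSFORM:-, EMIT:P3(v=0,ok=F)] out:P2(v=0); bubbles=3
Tick 8: [PARSE:-, VALIDATE:-, TRANSFORM:-, EMIT:-] out:P3(v=0); bubbles=4
Total bubble-slots: 20

Answer: 20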